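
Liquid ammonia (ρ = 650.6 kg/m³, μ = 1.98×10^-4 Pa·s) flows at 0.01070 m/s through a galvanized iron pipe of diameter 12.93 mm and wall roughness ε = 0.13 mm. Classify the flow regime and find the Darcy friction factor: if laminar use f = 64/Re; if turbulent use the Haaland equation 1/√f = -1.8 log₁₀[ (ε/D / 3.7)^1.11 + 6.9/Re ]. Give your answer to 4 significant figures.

Re = ρVD/μ = 650.6·0.0107·0.01293/0.000198 = 454.6.
Re < 2300 → laminar, so f = 64/Re = 0.1408 (roughness is irrelevant in laminar flow).

f ≈ 0.1408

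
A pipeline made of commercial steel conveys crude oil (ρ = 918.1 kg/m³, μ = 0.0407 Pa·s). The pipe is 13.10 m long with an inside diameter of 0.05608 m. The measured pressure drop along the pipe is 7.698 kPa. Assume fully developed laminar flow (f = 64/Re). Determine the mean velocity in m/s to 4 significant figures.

V ≈ 1.419 m/s

For laminar flow, f = 64/Re with Re = ρVD/μ, so Darcy-Weisbach reduces to ΔP = 32μLV/D². Solving for V: V = ΔP·D²/(32μL) = 7698·(0.05608)²/(32·0.0407·13.1) = 1.419 m/s.
Check: Re = ρVD/μ = 918.1·1.419·0.05608/0.0407 = 1795 < 2300, so the laminar assumption holds.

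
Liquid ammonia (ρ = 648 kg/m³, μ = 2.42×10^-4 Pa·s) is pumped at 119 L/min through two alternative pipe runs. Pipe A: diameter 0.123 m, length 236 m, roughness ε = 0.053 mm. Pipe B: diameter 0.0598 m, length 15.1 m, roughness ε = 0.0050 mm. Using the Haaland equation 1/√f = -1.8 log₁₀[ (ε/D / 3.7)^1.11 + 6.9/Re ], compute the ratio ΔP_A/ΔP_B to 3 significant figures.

ΔP_A/ΔP_B ≈ 0.518

Pipe A: V = Q/A = 0.001983/0.01188 = 0.1669 m/s; Re = 5.497e+04; ε/D = 0.000431; Haaland → f = 0.02168; ΔP_A = f(L/D)(ρV²/2) = 375.4 Pa.
Pipe B: V = Q/A = 0.001983/0.002809 = 0.7062 m/s; Re = 1.131e+05; ε/D = 8.36e-05; Haaland → f = 0.01777; ΔP_B = f(L/D)(ρV²/2) = 725 Pa.
ΔP_A/ΔP_B = 375.4/725 = 0.518.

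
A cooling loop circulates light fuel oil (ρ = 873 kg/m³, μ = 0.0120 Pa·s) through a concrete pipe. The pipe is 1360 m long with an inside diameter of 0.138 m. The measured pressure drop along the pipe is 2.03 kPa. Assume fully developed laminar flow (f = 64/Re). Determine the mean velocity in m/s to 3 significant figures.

For laminar flow, f = 64/Re with Re = ρVD/μ, so Darcy-Weisbach reduces to ΔP = 32μLV/D². Solving for V: V = ΔP·D²/(32μL) = 2030·(0.138)²/(32·0.012·1360) = 0.07403 m/s.
Check: Re = ρVD/μ = 873·0.07403·0.138/0.012 = 743.2 < 2300, so the laminar assumption holds.

V ≈ 0.0740 m/s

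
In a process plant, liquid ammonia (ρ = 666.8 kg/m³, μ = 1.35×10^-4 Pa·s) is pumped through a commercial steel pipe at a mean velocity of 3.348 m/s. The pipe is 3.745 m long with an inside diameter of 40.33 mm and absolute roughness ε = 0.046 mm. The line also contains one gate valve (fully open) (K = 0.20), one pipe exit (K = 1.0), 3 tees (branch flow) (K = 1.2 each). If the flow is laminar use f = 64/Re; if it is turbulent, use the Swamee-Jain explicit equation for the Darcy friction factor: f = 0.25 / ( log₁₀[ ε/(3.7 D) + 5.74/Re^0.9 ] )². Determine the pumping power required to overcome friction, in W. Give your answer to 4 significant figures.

Reynolds number Re = ρVD/μ = 666.8 · 3.348 · 0.04033 / 0.000135 = 6.669e+05.
Re > 4000 → turbulent. Relative roughness ε/D = 4.6e-05/0.04033 = 0.00114. Swamee-Jain: f = 0.25/(log₁₀[0.00114/3.7 + 5.74/6.669e+05^0.9])² = 0.25/(log₁₀[0.000308 + 3.29e-05])² = 0.25/(-3.467)² = 0.0208.
Total minor-loss coefficient ΣK = 1·0.2 + 1·1 + 3·1.2 = 4.8.
ΔP = [f·L/D + ΣK]·(ρV²/2) = [0.0208·3.745/0.04033 + 4.8]·(666.8·3.348²/2) = [1.931 + 4.8]·3737 = 2.516e+04 Pa.
Q = V·A = 3.348·0.001277 = 0.004277 m³/s.
Pumping power P = QΔP = 0.004277·2.516e+04 = 107.59 W = 107.6 W.

P ≈ 107.6 W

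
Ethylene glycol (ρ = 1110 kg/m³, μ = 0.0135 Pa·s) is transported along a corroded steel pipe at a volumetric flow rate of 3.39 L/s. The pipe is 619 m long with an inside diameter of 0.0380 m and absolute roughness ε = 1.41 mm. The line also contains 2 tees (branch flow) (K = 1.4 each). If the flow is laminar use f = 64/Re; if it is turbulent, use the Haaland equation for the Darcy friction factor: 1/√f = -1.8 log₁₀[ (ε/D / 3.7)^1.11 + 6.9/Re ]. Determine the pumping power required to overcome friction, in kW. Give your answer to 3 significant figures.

P ≈ 18.0 kW

Q = 3.39 L/s = 3.39/1000 = 0.00339 m³/s.
Cross-sectional area A = πD²/4 = π(0.038)²/4 = 0.001134 m²; mean velocity V = Q/A = 0.00339/0.001134 = 2.989 m/s.
Reynolds number Re = ρVD/μ = 1110 · 2.989 · 0.038 / 0.0135 = 9339.
Re > 4000 → turbulent. Relative roughness ε/D = 0.00141/0.038 = 0.0371. Haaland: 1/√f = -1.8 log₁₀[(0.0371/3.7)^1.11 + 6.9/9339] = -1.8 log₁₀[0.00604 + 0.000739] = 3.903, so f = 0.06563.
Total minor-loss coefficient ΣK = 2·1.4 = 2.8.
ΔP = [f·L/D + ΣK]·(ρV²/2) = [0.06563·619/0.038 + 2.8]·(1110·2.989²/2) = [1069 + 2.8]·4959 = 5.315e+06 Pa.
Pumping power P = QΔP = 0.00339·5.315e+06 = 18020 W = 18.0 kW.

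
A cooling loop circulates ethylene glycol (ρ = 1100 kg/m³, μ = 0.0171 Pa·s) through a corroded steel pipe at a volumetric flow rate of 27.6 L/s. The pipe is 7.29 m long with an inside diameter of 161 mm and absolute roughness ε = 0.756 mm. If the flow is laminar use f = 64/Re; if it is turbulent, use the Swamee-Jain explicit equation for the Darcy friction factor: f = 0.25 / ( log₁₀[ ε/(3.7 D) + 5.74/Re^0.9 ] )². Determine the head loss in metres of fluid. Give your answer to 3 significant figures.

h_f ≈ 0.153 m

Q = 27.6 L/s = 27.6/1000 = 0.0276 m³/s.
Cross-sectional area A = πD²/4 = π(0.161)²/4 = 0.02036 m²; mean velocity V = Q/A = 0.0276/0.02036 = 1.356 m/s.
Reynolds number Re = ρVD/μ = 1100 · 1.356 · 0.161 / 0.0171 = 1.404e+04.
Re > 4000 → turbulent. Relative roughness ε/D = 0.000756/0.161 = 0.0047. Swamee-Jain: f = 0.25/(log₁₀[0.0047/3.7 + 5.74/1.404e+04^0.9])² = 0.25/(log₁₀[0.00127 + 0.00106])² = 0.25/(-2.632)² = 0.03608.
Darcy-Weisbach: ΔP = f(L/D)(ρV²/2) = 0.03608·(7.29/0.161)·(1100·1.356²/2) = 0.03608·45.28·1011 = 1651 Pa.
Head loss h_f = ΔP/(ρg) = 1651/(1100·9.81) = 0.153 m.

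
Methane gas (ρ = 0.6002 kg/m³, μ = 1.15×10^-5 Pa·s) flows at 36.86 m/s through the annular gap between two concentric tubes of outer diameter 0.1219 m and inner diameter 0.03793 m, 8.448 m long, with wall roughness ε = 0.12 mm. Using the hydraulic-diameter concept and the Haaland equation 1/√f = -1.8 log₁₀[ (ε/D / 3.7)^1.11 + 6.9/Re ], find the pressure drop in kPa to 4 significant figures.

Hydraulic diameter D_h = 4A/P = D_o - D_i = 0.1219 - 0.03793 = 0.08397 m.
Re = ρVD_h/μ = 0.6002·36.86·0.08397/1.15e-05 = 1.615e+05.
ε/D_h = 0.00012/0.08397 = 0.00143; Haaland gives 1/√f = -1.8 log₁₀[0.000163+4.27e-05] = 6.637, so f = 0.0227.
ΔP = f(L/D_h)(ρV²/2) = 0.0227·8.448/0.08397·407.7 = 931.2 Pa.
ΔP = 0.9312 kPa.

ΔP ≈ 0.9312 kPa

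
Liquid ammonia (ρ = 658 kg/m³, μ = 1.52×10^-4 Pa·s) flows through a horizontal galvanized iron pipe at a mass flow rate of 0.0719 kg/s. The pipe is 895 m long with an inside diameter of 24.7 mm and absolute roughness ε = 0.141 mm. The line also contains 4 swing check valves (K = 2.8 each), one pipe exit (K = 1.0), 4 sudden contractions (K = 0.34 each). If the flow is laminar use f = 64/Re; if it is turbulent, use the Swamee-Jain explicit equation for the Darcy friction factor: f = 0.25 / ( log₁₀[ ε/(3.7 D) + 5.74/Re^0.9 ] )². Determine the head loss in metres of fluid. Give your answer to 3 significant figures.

A = πD²/4 = π(0.0247)²/4 = 0.0004792 m²; mean velocity V = ṁ/(ρA) = 0.0719/(658 · 0.0004792) = 0.228 m/s.
Reynolds number Re = ρVD/μ = 658 · 0.228 · 0.0247 / 0.000152 = 2.438e+04.
Re > 4000 → turbulent. Relative roughness ε/D = 0.000141/0.0247 = 0.00571. Swamee-Jain: f = 0.25/(log₁₀[0.00571/3.7 + 5.74/2.438e+04^0.9])² = 0.25/(log₁₀[0.00154 + 0.000646])² = 0.25/(-2.66)² = 0.03534.
Total minor-loss coefficient ΣK = 4·2.8 + 1·1 + 4·0.34 = 13.6.
ΔP = [f·L/D + ΣK]·(ρV²/2) = [0.03534·895/0.0247 + 13.6]·(658·0.228²/2) = [1281 + 13.6]·17.11 = 2.214e+04 Pa.
Head loss h_f = ΔP/(ρg) = 2.214e+04/(658·9.81) = 3.43 m.

h_f ≈ 3.43 m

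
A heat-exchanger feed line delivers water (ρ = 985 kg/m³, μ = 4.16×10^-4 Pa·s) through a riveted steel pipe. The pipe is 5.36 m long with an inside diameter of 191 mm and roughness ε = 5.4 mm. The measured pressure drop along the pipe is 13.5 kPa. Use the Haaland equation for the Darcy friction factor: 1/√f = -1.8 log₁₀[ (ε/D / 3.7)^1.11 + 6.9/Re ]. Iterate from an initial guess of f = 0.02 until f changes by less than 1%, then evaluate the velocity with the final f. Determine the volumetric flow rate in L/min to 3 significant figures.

Q ≈ 7180 L/min

Rearranging Darcy-Weisbach: V = √(2·ΔP·D/(f·L·ρ)). With ε/D = 0.0054/0.191 = 0.0283, iterate starting from f = 0.02:
  f = 0.02 → V = √(2·1.35e+04·0.191/(0.02·5.36·985)) = 6.988 m/s; Re = ρVD/μ = 3.161e+06; f → 0.05591
  f = 0.05591 → V = 4.18 m/s; Re = 1.89e+06; f → 0.05592
Converged (Δf/f < 1%). With the final f = 0.05592: V = √(2·1.35e+04·0.191/(0.05592·5.36·985)) = 4.179 m/s.
Q = V·A = 4.179·(π/4·0.191²) = 0.1197 m³/s = 7180 L/min.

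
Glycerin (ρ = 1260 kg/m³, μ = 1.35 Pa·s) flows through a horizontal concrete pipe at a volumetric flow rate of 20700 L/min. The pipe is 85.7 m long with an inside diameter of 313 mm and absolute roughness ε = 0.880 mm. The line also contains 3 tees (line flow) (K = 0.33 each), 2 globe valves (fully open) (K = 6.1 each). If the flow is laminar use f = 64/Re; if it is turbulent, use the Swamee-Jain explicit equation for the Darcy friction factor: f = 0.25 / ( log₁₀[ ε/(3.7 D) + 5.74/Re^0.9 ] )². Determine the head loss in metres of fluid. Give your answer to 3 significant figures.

h_f ≈ 27.2 m

Q = 20700 L/min = 20700/60000 = 0.345 m³/s.
Cross-sectional area A = πD²/4 = π(0.313)²/4 = 0.07694 m²; mean velocity V = Q/A = 0.345/0.07694 = 4.484 m/s.
Reynolds number Re = ρVD/μ = 1260 · 4.484 · 0.313 / 1.35 = 1310.
Re < 2300 → laminar flow, so f = 64/Re = 64/1310 = 0.04886 (the turbulent correlation is not needed).
Total minor-loss coefficient ΣK = 3·0.33 + 2·6.1 = 13.2.
ΔP = [f·L/D + ΣK]·(ρV²/2) = [0.04886·85.7/0.313 + 13.2]·(1260·4.484²/2) = [13.38 + 13.2]·1.267e+04 = 3.365e+05 Pa.
Head loss h_f = ΔP/(ρg) = 3.365e+05/(1260·9.81) = 27.2 m.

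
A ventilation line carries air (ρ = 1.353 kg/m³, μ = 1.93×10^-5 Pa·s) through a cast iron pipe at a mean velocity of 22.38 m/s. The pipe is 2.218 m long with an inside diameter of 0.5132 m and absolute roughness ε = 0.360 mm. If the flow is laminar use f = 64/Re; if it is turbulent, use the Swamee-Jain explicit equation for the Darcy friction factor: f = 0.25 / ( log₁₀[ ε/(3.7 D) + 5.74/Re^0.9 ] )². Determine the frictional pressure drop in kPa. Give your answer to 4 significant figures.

Reynolds number Re = ρVD/μ = 1.353 · 22.38 · 0.5132 / 1.93e-05 = 8.052e+05.
Re > 4000 → turbulent. Relative roughness ε/D = 0.00036/0.5132 = 0.000701. Swamee-Jain: f = 0.25/(log₁₀[0.000701/3.7 + 5.74/8.052e+05^0.9])² = 0.25/(log₁₀[0.00019 + 2.78e-05])² = 0.25/(-3.663)² = 0.01863.
Darcy-Weisbach: ΔP = f(L/D)(ρV²/2) = 0.01863·(2.218/0.5132)·(1.353·22.38²/2) = 0.01863·4.322·338.8 = 27.29 Pa.
ΔP = 27.29 Pa = 0.02729 kPa.

ΔP ≈ 0.02729 kPa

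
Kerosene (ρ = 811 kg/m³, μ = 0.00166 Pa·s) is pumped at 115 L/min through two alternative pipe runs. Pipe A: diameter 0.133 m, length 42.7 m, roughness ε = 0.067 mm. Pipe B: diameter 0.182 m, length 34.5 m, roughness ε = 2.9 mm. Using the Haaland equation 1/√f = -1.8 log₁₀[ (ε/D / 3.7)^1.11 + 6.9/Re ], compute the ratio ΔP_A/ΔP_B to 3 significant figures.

ΔP_A/ΔP_B ≈ 3.79

Pipe A: V = Q/A = 0.001917/0.01389 = 0.138 m/s; Re = 8964; ε/D = 0.000504; Haaland → f = 0.03241; ΔP_A = f(L/D)(ρV²/2) = 80.32 Pa.
Pipe B: V = Q/A = 0.001917/0.02602 = 0.07367 m/s; Re = 6551; ε/D = 0.0159; Haaland → f = 0.05075; ΔP_B = f(L/D)(ρV²/2) = 21.17 Pa.
ΔP_A/ΔP_B = 80.32/21.17 = 3.79.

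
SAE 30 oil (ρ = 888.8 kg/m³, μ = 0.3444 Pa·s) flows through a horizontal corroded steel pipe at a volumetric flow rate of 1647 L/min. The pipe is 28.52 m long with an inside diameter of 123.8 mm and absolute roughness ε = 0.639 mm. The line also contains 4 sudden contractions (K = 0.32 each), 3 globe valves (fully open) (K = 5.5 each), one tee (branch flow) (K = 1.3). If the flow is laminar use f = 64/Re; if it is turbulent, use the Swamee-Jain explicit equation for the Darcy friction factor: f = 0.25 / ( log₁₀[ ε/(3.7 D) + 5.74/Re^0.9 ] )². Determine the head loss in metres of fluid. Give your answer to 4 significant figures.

Q = 1647 L/min = 1647/60000 = 0.02745 m³/s.
Cross-sectional area A = πD²/4 = π(0.1238)²/4 = 0.01204 m²; mean velocity V = Q/A = 0.02745/0.01204 = 2.28 m/s.
Reynolds number Re = ρVD/μ = 888.8 · 2.28 · 0.1238 / 0.344 = 728.6.
Re < 2300 → laminar flow, so f = 64/Re = 64/728.6 = 0.08784 (the turbulent correlation is not needed).
Total minor-loss coefficient ΣK = 4·0.32 + 3·5.5 + 1·1.3 = 19.1.
ΔP = [f·L/D + ΣK]·(ρV²/2) = [0.08784·28.52/0.1238 + 19.1]·(888.8·2.28²/2) = [20.24 + 19.1]·2311 = 9.086e+04 Pa.
Head loss h_f = ΔP/(ρg) = 9.086e+04/(888.8·9.81) = 10.42 m.

h_f ≈ 10.42 m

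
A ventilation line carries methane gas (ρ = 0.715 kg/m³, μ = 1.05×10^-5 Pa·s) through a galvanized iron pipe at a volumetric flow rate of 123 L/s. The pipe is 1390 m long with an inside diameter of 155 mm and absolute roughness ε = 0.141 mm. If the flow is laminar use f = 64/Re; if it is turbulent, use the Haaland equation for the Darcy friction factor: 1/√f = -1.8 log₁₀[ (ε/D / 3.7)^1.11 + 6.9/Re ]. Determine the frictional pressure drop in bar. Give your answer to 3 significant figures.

ΔP ≈ 0.0307 bar

Q = 123 L/s = 123/1000 = 0.123 m³/s.
Cross-sectional area A = πD²/4 = π(0.155)²/4 = 0.01887 m²; mean velocity V = Q/A = 0.123/0.01887 = 6.519 m/s.
Reynolds number Re = ρVD/μ = 0.715 · 6.519 · 0.155 / 1.05e-05 = 6.88e+04.
Re > 4000 → turbulent. Relative roughness ε/D = 0.000141/0.155 = 0.00091. Haaland: 1/√f = -1.8 log₁₀[(0.00091/3.7)^1.11 + 6.9/6.88e+04] = -1.8 log₁₀[9.86e-05 + 0.0001] = 6.663, so f = 0.02253.
Darcy-Weisbach: ΔP = f(L/D)(ρV²/2) = 0.02253·(1390/0.155)·(0.715·6.519²/2) = 0.02253·8968·15.19 = 3069 Pa.
ΔP = 3069 Pa = 0.0307 bar.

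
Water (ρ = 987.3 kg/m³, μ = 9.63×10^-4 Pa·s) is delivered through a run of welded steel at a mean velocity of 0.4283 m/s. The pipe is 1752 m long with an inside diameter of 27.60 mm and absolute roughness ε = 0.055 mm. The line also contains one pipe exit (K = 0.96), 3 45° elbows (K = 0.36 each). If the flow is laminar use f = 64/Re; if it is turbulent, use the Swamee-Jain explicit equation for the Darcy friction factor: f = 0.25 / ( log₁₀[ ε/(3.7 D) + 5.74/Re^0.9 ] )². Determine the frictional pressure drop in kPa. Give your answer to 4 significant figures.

Reynolds number Re = ρVD/μ = 987.3 · 0.4283 · 0.0276 / 0.000963 = 1.212e+04.
Re > 4000 → turbulent. Relative roughness ε/D = 5.5e-05/0.0276 = 0.00199. Swamee-Jain: f = 0.25/(log₁₀[0.00199/3.7 + 5.74/1.212e+04^0.9])² = 0.25/(log₁₀[0.000539 + 0.00121])² = 0.25/(-2.757)² = 0.0329.
Total minor-loss coefficient ΣK = 1·0.96 + 3·0.36 = 2.04.
ΔP = [f·L/D + ΣK]·(ρV²/2) = [0.0329·1752/0.0276 + 2.04]·(987.3·0.4283²/2) = [2088 + 2.04]·90.56 = 1.893e+05 Pa.
ΔP = 1.893e+05 Pa = 189.3 kPa.

ΔP ≈ 189.3 kPa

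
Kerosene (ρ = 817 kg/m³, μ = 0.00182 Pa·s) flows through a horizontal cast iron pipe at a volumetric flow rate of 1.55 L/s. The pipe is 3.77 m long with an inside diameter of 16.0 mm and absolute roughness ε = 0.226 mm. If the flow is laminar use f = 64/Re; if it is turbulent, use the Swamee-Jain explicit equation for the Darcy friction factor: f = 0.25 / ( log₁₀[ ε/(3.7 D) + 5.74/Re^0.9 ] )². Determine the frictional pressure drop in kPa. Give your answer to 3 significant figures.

ΔP ≈ 252 kPa

Q = 1.55 L/s = 1.55/1000 = 0.00155 m³/s.
Cross-sectional area A = πD²/4 = π(0.016)²/4 = 0.0002011 m²; mean velocity V = Q/A = 0.00155/0.0002011 = 7.709 m/s.
Reynolds number Re = ρVD/μ = 817 · 7.709 · 0.016 / 0.00182 = 5.537e+04.
Re > 4000 → turbulent. Relative roughness ε/D = 0.000226/0.016 = 0.0141. Swamee-Jain: f = 0.25/(log₁₀[0.0141/3.7 + 5.74/5.537e+04^0.9])² = 0.25/(log₁₀[0.00382 + 0.000309])² = 0.25/(-2.384)² = 0.04397.
Darcy-Weisbach: ΔP = f(L/D)(ρV²/2) = 0.04397·(3.77/0.016)·(817·7.709²/2) = 0.04397·235.6·2.428e+04 = 2.515e+05 Pa.
ΔP = 2.515e+05 Pa = 252 kPa.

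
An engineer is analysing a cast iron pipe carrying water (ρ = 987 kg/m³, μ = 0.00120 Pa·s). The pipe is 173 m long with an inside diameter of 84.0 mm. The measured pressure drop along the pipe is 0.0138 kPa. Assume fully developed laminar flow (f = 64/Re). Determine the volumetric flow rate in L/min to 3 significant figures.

For laminar flow, f = 64/Re with Re = ρVD/μ, so Darcy-Weisbach reduces to ΔP = 32μLV/D². Solving for V: V = ΔP·D²/(32μL) = 13.8·(0.084)²/(32·0.0012·173) = 0.01466 m/s.
Check: Re = ρVD/μ = 987·0.01466·0.084/0.0012 = 1013 < 2300, so the laminar assumption holds.
Q = V·A = 0.01466·(π/4·0.084²) = 8.123e-05 m³/s = 4.87 L/min.

Q ≈ 4.87 L/min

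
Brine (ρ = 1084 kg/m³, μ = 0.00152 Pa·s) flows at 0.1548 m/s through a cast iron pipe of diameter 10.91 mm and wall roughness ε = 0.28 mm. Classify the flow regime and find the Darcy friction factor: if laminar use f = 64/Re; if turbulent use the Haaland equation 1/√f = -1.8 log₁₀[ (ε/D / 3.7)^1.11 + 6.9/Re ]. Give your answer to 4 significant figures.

f ≈ 0.05314

Re = ρVD/μ = 1084·0.1548·0.01091/0.00152 = 1204.
Re < 2300 → laminar, so f = 64/Re = 0.05314 (roughness is irrelevant in laminar flow).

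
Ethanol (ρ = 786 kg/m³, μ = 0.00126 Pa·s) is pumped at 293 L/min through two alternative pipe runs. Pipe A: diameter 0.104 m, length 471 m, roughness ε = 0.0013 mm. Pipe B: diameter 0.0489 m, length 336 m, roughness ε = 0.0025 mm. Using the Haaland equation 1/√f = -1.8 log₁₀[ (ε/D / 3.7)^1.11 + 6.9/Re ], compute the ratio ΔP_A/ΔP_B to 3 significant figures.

ΔP_A/ΔP_B ≈ 0.0378

Pipe A: V = Q/A = 0.004883/0.008495 = 0.5749 m/s; Re = 3.729e+04; ε/D = 1.25e-05; Haaland → f = 0.02217; ΔP_A = f(L/D)(ρV²/2) = 1.304e+04 Pa.
Pipe B: V = Q/A = 0.004883/0.001878 = 2.6 m/s; Re = 7.932e+04; ε/D = 5.11e-05; Haaland → f = 0.0189; ΔP_B = f(L/D)(ρV²/2) = 3.451e+05 Pa.
ΔP_A/ΔP_B = 1.304e+04/3.451e+05 = 0.0378.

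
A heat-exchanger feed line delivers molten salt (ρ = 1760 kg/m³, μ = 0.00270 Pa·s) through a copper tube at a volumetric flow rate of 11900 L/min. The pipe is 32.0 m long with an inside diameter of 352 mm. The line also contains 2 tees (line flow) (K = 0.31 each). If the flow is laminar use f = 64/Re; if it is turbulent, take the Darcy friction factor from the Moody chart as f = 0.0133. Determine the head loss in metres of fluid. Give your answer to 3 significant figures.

Q = 11900 L/min = 11900/60000 = 0.1983 m³/s.
Cross-sectional area A = πD²/4 = π(0.352)²/4 = 0.09731 m²; mean velocity V = Q/A = 0.1983/0.09731 = 2.038 m/s.
Reynolds number Re = ρVD/μ = 1760 · 2.038 · 0.352 / 0.0027 = 4.676e+05.
Re > 4000 → turbulent; use the Moody-chart value f = 0.0133.
Total minor-loss coefficient ΣK = 2·0.31 = 0.62.
ΔP = [f·L/D + ΣK]·(ρV²/2) = [0.0133·32/0.352 + 0.62]·(1760·2.038²/2) = [1.209 + 0.62]·3655 = 6686 Pa.
Head loss h_f = ΔP/(ρg) = 6686/(1760·9.81) = 0.387 m.

h_f ≈ 0.387 m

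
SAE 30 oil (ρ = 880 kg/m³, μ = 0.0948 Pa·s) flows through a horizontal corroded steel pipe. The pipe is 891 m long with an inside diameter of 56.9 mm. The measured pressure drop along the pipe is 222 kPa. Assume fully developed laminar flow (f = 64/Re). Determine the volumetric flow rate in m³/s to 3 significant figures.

Q ≈ 6.76×10^-4 m³/s

For laminar flow, f = 64/Re with Re = ρVD/μ, so Darcy-Weisbach reduces to ΔP = 32μLV/D². Solving for V: V = ΔP·D²/(32μL) = 2.22e+05·(0.0569)²/(32·0.0948·891) = 0.2659 m/s.
Check: Re = ρVD/μ = 880·0.2659·0.0569/0.0948 = 140.5 < 2300, so the laminar assumption holds.
Q = V·A = 0.2659·(π/4·0.0569²) = 0.0006762 m³/s = 6.76×10^-4 m³/s.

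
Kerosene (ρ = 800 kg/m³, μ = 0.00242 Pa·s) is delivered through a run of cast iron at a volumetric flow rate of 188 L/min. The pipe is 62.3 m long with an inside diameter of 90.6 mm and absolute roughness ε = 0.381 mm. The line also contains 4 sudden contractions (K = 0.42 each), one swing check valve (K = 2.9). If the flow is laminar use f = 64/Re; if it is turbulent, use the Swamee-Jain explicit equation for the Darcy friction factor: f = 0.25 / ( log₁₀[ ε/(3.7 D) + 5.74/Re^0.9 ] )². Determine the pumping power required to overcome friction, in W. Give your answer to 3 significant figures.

P ≈ 8.52 W

Q = 188 L/min = 188/60000 = 0.003133 m³/s.
Cross-sectional area A = πD²/4 = π(0.0906)²/4 = 0.006447 m²; mean velocity V = Q/A = 0.003133/0.006447 = 0.486 m/s.
Reynolds number Re = ρVD/μ = 800 · 0.486 · 0.0906 / 0.00242 = 1.456e+04.
Re > 4000 → turbulent. Relative roughness ε/D = 0.000381/0.0906 = 0.00421. Swamee-Jain: f = 0.25/(log₁₀[0.00421/3.7 + 5.74/1.456e+04^0.9])² = 0.25/(log₁₀[0.00114 + 0.00103])² = 0.25/(-2.665)² = 0.03521.
Total minor-loss coefficient ΣK = 4·0.42 + 1·2.9 = 4.58.
ΔP = [f·L/D + ΣK]·(ρV²/2) = [0.03521·62.3/0.0906 + 4.58]·(800·0.486²/2) = [24.21 + 4.58]·94.49 = 2721 Pa.
Pumping power P = QΔP = 0.003133·2721 = 8.525 W = 8.52 W.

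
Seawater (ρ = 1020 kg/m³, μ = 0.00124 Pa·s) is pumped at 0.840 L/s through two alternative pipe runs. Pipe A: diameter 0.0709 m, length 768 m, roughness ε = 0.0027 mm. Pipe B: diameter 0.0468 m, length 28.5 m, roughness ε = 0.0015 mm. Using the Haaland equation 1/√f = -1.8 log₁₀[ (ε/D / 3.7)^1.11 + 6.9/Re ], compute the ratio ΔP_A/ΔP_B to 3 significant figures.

Pipe A: V = Q/A = 0.00084/0.003948 = 0.2128 m/s; Re = 1.241e+04; ε/D = 3.81e-05; Haaland → f = 0.02917; ΔP_A = f(L/D)(ρV²/2) = 7296 Pa.
Pipe B: V = Q/A = 0.00084/0.00172 = 0.4883 m/s; Re = 1.88e+04; ε/D = 3.21e-05; Haaland → f = 0.0262; ΔP_B = f(L/D)(ρV²/2) = 1940 Pa.
ΔP_A/ΔP_B = 7296/1940 = 3.76.

ΔP_A/ΔP_B ≈ 3.76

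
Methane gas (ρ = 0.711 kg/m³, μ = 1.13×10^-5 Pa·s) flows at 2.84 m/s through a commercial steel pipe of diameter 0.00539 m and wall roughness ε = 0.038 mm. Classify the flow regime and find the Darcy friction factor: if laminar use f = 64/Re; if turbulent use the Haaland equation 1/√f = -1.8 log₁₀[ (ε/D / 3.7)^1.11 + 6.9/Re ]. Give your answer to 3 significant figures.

Re = ρVD/μ = 0.711·2.84·0.00539/1.13e-05 = 963.2.
Re < 2300 → laminar, so f = 64/Re = 0.06645 (roughness is irrelevant in laminar flow).

f ≈ 0.0664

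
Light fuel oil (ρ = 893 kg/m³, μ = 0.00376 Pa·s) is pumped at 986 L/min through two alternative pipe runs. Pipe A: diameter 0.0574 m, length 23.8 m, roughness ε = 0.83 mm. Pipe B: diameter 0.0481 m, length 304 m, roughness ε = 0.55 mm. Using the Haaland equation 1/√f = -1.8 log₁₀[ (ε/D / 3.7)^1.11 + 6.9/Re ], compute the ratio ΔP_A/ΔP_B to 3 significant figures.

Pipe A: V = Q/A = 0.01643/0.002588 = 6.351 m/s; Re = 8.657e+04; ε/D = 0.0145; Haaland → f = 0.04372; ΔP_A = f(L/D)(ρV²/2) = 3.264e+05 Pa.
Pipe B: V = Q/A = 0.01643/0.001817 = 9.044 m/s; Re = 1.033e+05; ε/D = 0.0114; Haaland → f = 0.04026; ΔP_B = f(L/D)(ρV²/2) = 9.293e+06 Pa.
ΔP_A/ΔP_B = 3.264e+05/9.293e+06 = 0.0351.

ΔP_A/ΔP_B ≈ 0.0351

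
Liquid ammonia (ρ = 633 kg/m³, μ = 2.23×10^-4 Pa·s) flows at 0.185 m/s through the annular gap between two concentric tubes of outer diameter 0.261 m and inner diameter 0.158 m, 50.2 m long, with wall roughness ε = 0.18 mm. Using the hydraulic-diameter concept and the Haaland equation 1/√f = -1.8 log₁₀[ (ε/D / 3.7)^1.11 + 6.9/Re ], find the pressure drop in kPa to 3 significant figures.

ΔP ≈ 0.135 kPa

Hydraulic diameter D_h = 4A/P = D_o - D_i = 0.261 - 0.158 = 0.103 m.
Re = ρVD_h/μ = 633·0.185·0.103/0.000223 = 5.409e+04.
ε/D_h = 0.00018/0.103 = 0.00175; Haaland gives 1/√f = -1.8 log₁₀[0.000203+0.000128] = 6.264, so f = 0.02548.
ΔP = f(L/D_h)(ρV²/2) = 0.02548·50.2/0.103·10.83 = 134.5 Pa.
ΔP = 0.135 kPa.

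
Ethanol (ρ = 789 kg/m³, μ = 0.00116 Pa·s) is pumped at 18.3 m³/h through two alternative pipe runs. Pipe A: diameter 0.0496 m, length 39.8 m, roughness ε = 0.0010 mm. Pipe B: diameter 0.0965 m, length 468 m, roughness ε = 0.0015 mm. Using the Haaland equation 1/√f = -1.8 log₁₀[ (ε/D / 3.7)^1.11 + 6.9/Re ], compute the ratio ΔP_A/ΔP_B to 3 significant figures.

ΔP_A/ΔP_B ≈ 2.05

Pipe A: V = Q/A = 0.005083/0.001932 = 2.631 m/s; Re = 8.876e+04; ε/D = 2.02e-05; Haaland → f = 0.01835; ΔP_A = f(L/D)(ρV²/2) = 4.02e+04 Pa.
Pipe B: V = Q/A = 0.005083/0.007314 = 0.695 m/s; Re = 4.562e+04; ε/D = 1.55e-05; Haaland → f = 0.02118; ΔP_B = f(L/D)(ρV²/2) = 1.958e+04 Pa.
ΔP_A/ΔP_B = 4.02e+04/1.958e+04 = 2.05.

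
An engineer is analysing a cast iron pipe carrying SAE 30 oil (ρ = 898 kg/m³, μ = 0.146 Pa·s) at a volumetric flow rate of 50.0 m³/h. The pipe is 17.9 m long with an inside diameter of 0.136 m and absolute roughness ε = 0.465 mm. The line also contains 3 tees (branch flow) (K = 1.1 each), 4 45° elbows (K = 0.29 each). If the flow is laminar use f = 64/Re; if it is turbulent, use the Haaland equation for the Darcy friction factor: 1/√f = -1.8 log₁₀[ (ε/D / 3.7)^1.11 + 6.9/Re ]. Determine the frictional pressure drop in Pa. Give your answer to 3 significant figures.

ΔP ≈ 6150 Pa

Q = 50.0 m³/h = 50.0/3600 = 0.01389 m³/s.
Cross-sectional area A = πD²/4 = π(0.136)²/4 = 0.01453 m²; mean velocity V = Q/A = 0.01389/0.01453 = 0.9561 m/s.
Reynolds number Re = ρVD/μ = 898 · 0.9561 · 0.136 / 0.146 = 799.8.
Re < 2300 → laminar flow, so f = 64/Re = 64/799.8 = 0.08002 (the turbulent correlation is not needed).
Total minor-loss coefficient ΣK = 3·1.1 + 4·0.29 = 4.46.
ΔP = [f·L/D + ΣK]·(ρV²/2) = [0.08002·17.9/0.136 + 4.46]·(898·0.9561²/2) = [10.53 + 4.46]·410.4 = 6153 Pa.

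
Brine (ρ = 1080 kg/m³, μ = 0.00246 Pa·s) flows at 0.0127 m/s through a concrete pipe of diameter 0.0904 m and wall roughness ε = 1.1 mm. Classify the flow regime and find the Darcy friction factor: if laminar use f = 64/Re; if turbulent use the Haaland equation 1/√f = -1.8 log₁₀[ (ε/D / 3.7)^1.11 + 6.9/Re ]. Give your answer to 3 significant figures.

f ≈ 0.127

Re = ρVD/μ = 1080·0.0127·0.0904/0.00246 = 504.
Re < 2300 → laminar, so f = 64/Re = 0.127 (roughness is irrelevant in laminar flow).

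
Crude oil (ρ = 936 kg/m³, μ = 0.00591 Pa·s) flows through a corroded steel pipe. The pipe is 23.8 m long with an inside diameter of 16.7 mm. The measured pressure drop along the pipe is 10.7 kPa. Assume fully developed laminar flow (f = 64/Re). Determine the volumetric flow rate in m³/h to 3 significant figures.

Q ≈ 0.523 m³/h

For laminar flow, f = 64/Re with Re = ρVD/μ, so Darcy-Weisbach reduces to ΔP = 32μLV/D². Solving for V: V = ΔP·D²/(32μL) = 1.07e+04·(0.0167)²/(32·0.00591·23.8) = 0.663 m/s.
Check: Re = ρVD/μ = 936·0.663·0.0167/0.00591 = 1754 < 2300, so the laminar assumption holds.
Q = V·A = 0.663·(π/4·0.0167²) = 0.0001452 m³/s = 0.523 m³/h.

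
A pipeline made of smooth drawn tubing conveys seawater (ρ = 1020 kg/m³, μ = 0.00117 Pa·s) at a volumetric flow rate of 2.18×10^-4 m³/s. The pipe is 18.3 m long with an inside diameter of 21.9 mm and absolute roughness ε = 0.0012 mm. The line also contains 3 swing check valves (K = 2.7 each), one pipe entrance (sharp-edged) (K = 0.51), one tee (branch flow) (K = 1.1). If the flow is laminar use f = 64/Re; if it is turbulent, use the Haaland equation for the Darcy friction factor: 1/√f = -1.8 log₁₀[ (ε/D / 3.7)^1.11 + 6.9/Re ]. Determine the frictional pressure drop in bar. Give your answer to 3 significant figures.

ΔP ≈ 0.0596 bar

Cross-sectional area A = πD²/4 = π(0.0219)²/4 = 0.0003767 m²; mean velocity V = Q/A = 0.000218/0.0003767 = 0.5787 m/s.
Reynolds number Re = ρVD/μ = 1020 · 0.5787 · 0.0219 / 0.00117 = 1.105e+04.
Re > 4000 → turbulent. Relative roughness ε/D = 1.2e-06/0.0219 = 5.48e-05. Haaland: 1/√f = -1.8 log₁₀[(5.48e-05/3.7)^1.11 + 6.9/1.105e+04] = -1.8 log₁₀[4.36e-06 + 0.000624] = 5.763, so f = 0.03011.
Total minor-loss coefficient ΣK = 3·2.7 + 1·0.51 + 1·1.1 = 9.71.
ΔP = [f·L/D + ΣK]·(ρV²/2) = [0.03011·18.3/0.0219 + 9.71]·(1020·0.5787²/2) = [25.16 + 9.71]·170.8 = 5957 Pa.
ΔP = 5957 Pa = 0.0596 bar.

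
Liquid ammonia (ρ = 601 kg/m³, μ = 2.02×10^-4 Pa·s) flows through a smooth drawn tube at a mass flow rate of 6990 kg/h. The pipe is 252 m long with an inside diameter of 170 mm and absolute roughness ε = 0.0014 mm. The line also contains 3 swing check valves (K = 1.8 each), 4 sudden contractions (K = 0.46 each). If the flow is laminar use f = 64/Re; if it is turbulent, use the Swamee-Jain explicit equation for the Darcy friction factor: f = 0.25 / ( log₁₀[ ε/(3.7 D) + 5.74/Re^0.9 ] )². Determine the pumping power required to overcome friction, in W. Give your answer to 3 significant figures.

P ≈ 0.702 W

ṁ = 6990 kg/h = 6990/3600 = 1.942 kg/s.
A = πD²/4 = π(0.17)²/4 = 0.0227 m²; mean velocity V = ṁ/(ρA) = 1.942/(601 · 0.0227) = 0.1423 m/s.
Reynolds number Re = ρVD/μ = 601 · 0.1423 · 0.17 / 0.000202 = 7.199e+04.
Re > 4000 → turbulent. Relative roughness ε/D = 1.4e-06/0.17 = 8.24e-06. Swamee-Jain: f = 0.25/(log₁₀[8.24e-06/3.7 + 5.74/7.199e+04^0.9])² = 0.25/(log₁₀[2.23e-06 + 0.000244])² = 0.25/(-3.609)² = 0.0192.
Total minor-loss coefficient ΣK = 3·1.8 + 4·0.46 = 7.24.
ΔP = [f·L/D + ΣK]·(ρV²/2) = [0.0192·252/0.17 + 7.24]·(601·0.1423²/2) = [28.46 + 7.24]·6.088 = 217.3 Pa.
Q = ṁ/ρ = 1.942/601 = 0.003231 m³/s.
Pumping power P = QΔP = 0.003231·217.3 = 0.7021 W = 0.702 W.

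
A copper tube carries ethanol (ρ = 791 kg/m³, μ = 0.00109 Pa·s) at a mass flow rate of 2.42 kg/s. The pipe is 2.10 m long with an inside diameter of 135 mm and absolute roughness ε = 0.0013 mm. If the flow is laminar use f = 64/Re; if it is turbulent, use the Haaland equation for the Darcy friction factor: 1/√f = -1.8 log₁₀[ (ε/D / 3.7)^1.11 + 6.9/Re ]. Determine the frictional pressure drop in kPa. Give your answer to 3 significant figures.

A = πD²/4 = π(0.135)²/4 = 0.01431 m²; mean velocity V = ṁ/(ρA) = 2.42/(791 · 0.01431) = 0.2137 m/s.
Reynolds number Re = ρVD/μ = 791 · 0.2137 · 0.135 / 0.00109 = 2.094e+04.
Re > 4000 → turbulent. Relative roughness ε/D = 1.3e-06/0.135 = 9.63e-06. Haaland: 1/√f = -1.8 log₁₀[(9.63e-06/3.7)^1.11 + 6.9/2.094e+04] = -1.8 log₁₀[6.33e-07 + 0.00033] = 6.266, so f = 0.02547.
Darcy-Weisbach: ΔP = f(L/D)(ρV²/2) = 0.02547·(2.1/0.135)·(791·0.2137²/2) = 0.02547·15.56·18.07 = 7.158 Pa.
ΔP = 7.158 Pa = 0.00716 kPa.

ΔP ≈ 0.00716 kPa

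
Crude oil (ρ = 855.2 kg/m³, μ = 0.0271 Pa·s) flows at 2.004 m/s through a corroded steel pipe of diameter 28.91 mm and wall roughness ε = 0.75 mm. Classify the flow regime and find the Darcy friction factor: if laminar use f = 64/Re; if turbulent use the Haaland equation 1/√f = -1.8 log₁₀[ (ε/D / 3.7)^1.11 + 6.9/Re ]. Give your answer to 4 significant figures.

f ≈ 0.03501

Re = ρVD/μ = 855.2·2.004·0.02891/0.0271 = 1828.
Re < 2300 → laminar, so f = 64/Re = 0.03501 (roughness is irrelevant in laminar flow).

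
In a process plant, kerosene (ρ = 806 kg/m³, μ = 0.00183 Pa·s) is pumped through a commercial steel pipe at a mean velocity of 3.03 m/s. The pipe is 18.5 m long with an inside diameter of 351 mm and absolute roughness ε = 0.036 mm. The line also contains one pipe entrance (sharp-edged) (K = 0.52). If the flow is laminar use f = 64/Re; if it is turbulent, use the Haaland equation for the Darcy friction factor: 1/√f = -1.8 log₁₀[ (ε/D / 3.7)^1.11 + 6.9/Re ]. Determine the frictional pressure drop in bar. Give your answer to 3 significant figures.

Reynolds number Re = ρVD/μ = 806 · 3.03 · 0.351 / 0.00183 = 4.684e+05.
Re > 4000 → turbulent. Relative roughness ε/D = 3.6e-05/0.351 = 0.000103. Haaland: 1/√f = -1.8 log₁₀[(0.000103/3.7)^1.11 + 6.9/4.684e+05] = -1.8 log₁₀[8.74e-06 + 1.47e-05] = 8.333, so f = 0.0144.
Total minor-loss coefficient ΣK = 1·0.52 = 0.52.
ΔP = [f·L/D + ΣK]·(ρV²/2) = [0.0144·18.5/0.351 + 0.52]·(806·3.03²/2) = [0.759 + 0.52]·3700 = 4732 Pa.
ΔP = 4732 Pa = 0.0473 bar.

ΔP ≈ 0.0473 bar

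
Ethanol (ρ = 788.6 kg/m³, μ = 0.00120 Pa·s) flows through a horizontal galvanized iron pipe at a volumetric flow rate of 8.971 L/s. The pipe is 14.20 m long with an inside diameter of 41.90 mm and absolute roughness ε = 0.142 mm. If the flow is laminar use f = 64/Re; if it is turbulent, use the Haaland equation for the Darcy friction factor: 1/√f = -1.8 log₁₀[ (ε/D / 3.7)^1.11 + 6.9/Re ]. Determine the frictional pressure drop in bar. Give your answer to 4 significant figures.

Q = 8.971 L/s = 8.971/1000 = 0.008971 m³/s.
Cross-sectional area A = πD²/4 = π(0.0419)²/4 = 0.001379 m²; mean velocity V = Q/A = 0.008971/0.001379 = 6.506 m/s.
Reynolds number Re = ρVD/μ = 788.6 · 6.506 · 0.0419 / 0.0012 = 1.791e+05.
Re > 4000 → turbulent. Relative roughness ε/D = 0.000142/0.0419 = 0.00339. Haaland: 1/√f = -1.8 log₁₀[(0.00339/3.7)^1.11 + 6.9/1.791e+05] = -1.8 log₁₀[0.000424 + 3.85e-05] = 6.002, so f = 0.02776.
Darcy-Weisbach: ΔP = f(L/D)(ρV²/2) = 0.02776·(14.2/0.0419)·(788.6·6.506²/2) = 0.02776·338.9·1.669e+04 = 1.57e+05 Pa.
ΔP = 1.57e+05 Pa = 1.570 bar.

ΔP ≈ 1.570 bar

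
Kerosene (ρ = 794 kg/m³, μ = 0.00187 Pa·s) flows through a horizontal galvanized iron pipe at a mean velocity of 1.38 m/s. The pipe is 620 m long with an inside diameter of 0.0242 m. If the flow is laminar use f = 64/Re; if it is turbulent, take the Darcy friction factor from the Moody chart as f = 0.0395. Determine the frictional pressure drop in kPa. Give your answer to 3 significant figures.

ΔP ≈ 765 kPa

Reynolds number Re = ρVD/μ = 794 · 1.38 · 0.0242 / 0.00187 = 1.418e+04.
Re > 4000 → turbulent; use the Moody-chart value f = 0.0395.
Darcy-Weisbach: ΔP = f(L/D)(ρV²/2) = 0.0395·(620/0.0242)·(794·1.38²/2) = 0.0395·2.562e+04·756 = 7.651e+05 Pa.
ΔP = 7.651e+05 Pa = 765 kPa.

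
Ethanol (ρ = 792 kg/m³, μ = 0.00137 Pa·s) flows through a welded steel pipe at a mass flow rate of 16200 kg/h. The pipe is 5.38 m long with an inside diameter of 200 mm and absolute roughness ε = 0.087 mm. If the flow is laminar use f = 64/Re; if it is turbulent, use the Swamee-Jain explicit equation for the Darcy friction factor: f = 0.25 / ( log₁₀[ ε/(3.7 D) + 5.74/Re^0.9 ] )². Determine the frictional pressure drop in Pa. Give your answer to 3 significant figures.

ΔP ≈ 9.27 Pa

ṁ = 16200 kg/h = 16200/3600 = 4.5 kg/s.
A = πD²/4 = π(0.2)²/4 = 0.03142 m²; mean velocity V = ṁ/(ρA) = 4.5/(792 · 0.03142) = 0.1809 m/s.
Reynolds number Re = ρVD/μ = 792 · 0.1809 · 0.2 / 0.00137 = 2.091e+04.
Re > 4000 → turbulent. Relative roughness ε/D = 8.7e-05/0.2 = 0.000435. Swamee-Jain: f = 0.25/(log₁₀[0.000435/3.7 + 5.74/2.091e+04^0.9])² = 0.25/(log₁₀[0.000118 + 0.000742])² = 0.25/(-3.066)² = 0.0266.
Darcy-Weisbach: ΔP = f(L/D)(ρV²/2) = 0.0266·(5.38/0.2)·(792·0.1809²/2) = 0.0266·26.9·12.95 = 9.269 Pa.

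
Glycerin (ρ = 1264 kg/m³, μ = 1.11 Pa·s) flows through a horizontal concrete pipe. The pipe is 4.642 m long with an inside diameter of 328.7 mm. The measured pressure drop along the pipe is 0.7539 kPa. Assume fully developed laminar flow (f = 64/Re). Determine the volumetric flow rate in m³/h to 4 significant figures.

Q ≈ 150.9 m³/h

For laminar flow, f = 64/Re with Re = ρVD/μ, so Darcy-Weisbach reduces to ΔP = 32μLV/D². Solving for V: V = ΔP·D²/(32μL) = 753.9·(0.3287)²/(32·1.11·4.642) = 0.494 m/s.
Check: Re = ρVD/μ = 1264·0.494·0.3287/1.11 = 184.9 < 2300, so the laminar assumption holds.
Q = V·A = 0.494·(π/4·0.3287²) = 0.04192 m³/s = 150.9 m³/h.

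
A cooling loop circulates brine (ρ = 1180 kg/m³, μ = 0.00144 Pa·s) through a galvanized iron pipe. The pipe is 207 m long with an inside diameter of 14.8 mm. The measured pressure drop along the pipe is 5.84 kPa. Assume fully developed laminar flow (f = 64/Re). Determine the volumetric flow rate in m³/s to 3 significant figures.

For laminar flow, f = 64/Re with Re = ρVD/μ, so Darcy-Weisbach reduces to ΔP = 32μLV/D². Solving for V: V = ΔP·D²/(32μL) = 5840·(0.0148)²/(32·0.00144·207) = 0.1341 m/s.
Check: Re = ρVD/μ = 1180·0.1341·0.0148/0.00144 = 1626 < 2300, so the laminar assumption holds.
Q = V·A = 0.1341·(π/4·0.0148²) = 2.307e-05 m³/s = 2.31×10^-5 m³/s.

Q ≈ 2.31×10^-5 m³/s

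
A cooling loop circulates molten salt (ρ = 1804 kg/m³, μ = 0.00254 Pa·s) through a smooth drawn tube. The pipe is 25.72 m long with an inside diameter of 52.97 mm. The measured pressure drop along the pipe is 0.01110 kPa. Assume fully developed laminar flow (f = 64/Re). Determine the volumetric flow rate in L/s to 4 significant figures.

Q ≈ 0.03283 L/s

For laminar flow, f = 64/Re with Re = ρVD/μ, so Darcy-Weisbach reduces to ΔP = 32μLV/D². Solving for V: V = ΔP·D²/(32μL) = 11.1·(0.05297)²/(32·0.00254·25.72) = 0.0149 m/s.
Check: Re = ρVD/μ = 1804·0.0149·0.05297/0.00254 = 560.5 < 2300, so the laminar assumption holds.
Q = V·A = 0.0149·(π/4·0.05297²) = 3.283e-05 m³/s = 0.03283 L/s.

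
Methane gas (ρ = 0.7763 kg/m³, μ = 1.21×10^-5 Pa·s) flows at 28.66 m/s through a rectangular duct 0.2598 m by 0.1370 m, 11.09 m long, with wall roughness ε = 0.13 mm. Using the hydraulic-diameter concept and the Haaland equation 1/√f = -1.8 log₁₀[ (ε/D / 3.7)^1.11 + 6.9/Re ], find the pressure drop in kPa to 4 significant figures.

Hydraulic diameter D_h = 4A/P = 4·(0.2598·0.137)/(2·(0.2598+0.137)) = 0.1424/0.7936 = 0.1794 m.
Re = ρVD_h/μ = 0.7763·28.66·0.1794/1.21e-05 = 3.299e+05.
ε/D_h = 0.00013/0.1794 = 0.000725; Haaland gives 1/√f = -1.8 log₁₀[7.66e-05+2.09e-05] = 7.22, so f = 0.01918.
ΔP = f(L/D_h)(ρV²/2) = 0.01918·11.09/0.1794·318.8 = 378.1 Pa.
ΔP = 0.3781 kPa.

ΔP ≈ 0.3781 kPa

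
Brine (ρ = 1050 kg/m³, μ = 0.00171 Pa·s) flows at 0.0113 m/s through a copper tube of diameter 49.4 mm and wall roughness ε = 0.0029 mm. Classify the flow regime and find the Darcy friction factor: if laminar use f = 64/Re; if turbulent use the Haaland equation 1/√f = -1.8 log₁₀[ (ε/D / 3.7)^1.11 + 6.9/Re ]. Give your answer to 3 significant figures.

Re = ρVD/μ = 1050·0.0113·0.0494/0.00171 = 342.8.
Re < 2300 → laminar, so f = 64/Re = 0.1867 (roughness is irrelevant in laminar flow).

f ≈ 0.187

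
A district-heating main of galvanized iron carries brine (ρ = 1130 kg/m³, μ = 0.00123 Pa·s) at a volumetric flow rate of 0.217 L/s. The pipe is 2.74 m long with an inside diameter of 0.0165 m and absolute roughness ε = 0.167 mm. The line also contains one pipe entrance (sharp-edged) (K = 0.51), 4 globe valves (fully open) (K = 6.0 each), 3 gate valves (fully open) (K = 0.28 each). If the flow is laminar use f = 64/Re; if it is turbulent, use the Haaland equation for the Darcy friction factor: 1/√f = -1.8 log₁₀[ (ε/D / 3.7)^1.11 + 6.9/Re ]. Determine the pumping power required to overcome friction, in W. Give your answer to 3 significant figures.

P ≈ 4.07 W

Q = 0.217 L/s = 0.217/1000 = 0.000217 m³/s.
Cross-sectional area A = πD²/4 = π(0.0165)²/4 = 0.0002138 m²; mean velocity V = Q/A = 0.000217/0.0002138 = 1.015 m/s.
Reynolds number Re = ρVD/μ = 1130 · 1.015 · 0.0165 / 0.00123 = 1.538e+04.
Re > 4000 → turbulent. Relative roughness ε/D = 0.000167/0.0165 = 0.0101. Haaland: 1/√f = -1.8 log₁₀[(0.0101/3.7)^1.11 + 6.9/1.538e+04] = -1.8 log₁₀[0.00143 + 0.000449] = 4.907, so f = 0.04152.
Total minor-loss coefficient ΣK = 1·0.51 + 4·6 + 3·0.28 = 25.4.
ΔP = [f·L/D + ΣK]·(ρV²/2) = [0.04152·2.74/0.0165 + 25.4]·(1130·1.015²/2) = [6.895 + 25.4]·581.9 = 1.876e+04 Pa.
Pumping power P = QΔP = 0.000217·1.876e+04 = 4.072 W = 4.07 W.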